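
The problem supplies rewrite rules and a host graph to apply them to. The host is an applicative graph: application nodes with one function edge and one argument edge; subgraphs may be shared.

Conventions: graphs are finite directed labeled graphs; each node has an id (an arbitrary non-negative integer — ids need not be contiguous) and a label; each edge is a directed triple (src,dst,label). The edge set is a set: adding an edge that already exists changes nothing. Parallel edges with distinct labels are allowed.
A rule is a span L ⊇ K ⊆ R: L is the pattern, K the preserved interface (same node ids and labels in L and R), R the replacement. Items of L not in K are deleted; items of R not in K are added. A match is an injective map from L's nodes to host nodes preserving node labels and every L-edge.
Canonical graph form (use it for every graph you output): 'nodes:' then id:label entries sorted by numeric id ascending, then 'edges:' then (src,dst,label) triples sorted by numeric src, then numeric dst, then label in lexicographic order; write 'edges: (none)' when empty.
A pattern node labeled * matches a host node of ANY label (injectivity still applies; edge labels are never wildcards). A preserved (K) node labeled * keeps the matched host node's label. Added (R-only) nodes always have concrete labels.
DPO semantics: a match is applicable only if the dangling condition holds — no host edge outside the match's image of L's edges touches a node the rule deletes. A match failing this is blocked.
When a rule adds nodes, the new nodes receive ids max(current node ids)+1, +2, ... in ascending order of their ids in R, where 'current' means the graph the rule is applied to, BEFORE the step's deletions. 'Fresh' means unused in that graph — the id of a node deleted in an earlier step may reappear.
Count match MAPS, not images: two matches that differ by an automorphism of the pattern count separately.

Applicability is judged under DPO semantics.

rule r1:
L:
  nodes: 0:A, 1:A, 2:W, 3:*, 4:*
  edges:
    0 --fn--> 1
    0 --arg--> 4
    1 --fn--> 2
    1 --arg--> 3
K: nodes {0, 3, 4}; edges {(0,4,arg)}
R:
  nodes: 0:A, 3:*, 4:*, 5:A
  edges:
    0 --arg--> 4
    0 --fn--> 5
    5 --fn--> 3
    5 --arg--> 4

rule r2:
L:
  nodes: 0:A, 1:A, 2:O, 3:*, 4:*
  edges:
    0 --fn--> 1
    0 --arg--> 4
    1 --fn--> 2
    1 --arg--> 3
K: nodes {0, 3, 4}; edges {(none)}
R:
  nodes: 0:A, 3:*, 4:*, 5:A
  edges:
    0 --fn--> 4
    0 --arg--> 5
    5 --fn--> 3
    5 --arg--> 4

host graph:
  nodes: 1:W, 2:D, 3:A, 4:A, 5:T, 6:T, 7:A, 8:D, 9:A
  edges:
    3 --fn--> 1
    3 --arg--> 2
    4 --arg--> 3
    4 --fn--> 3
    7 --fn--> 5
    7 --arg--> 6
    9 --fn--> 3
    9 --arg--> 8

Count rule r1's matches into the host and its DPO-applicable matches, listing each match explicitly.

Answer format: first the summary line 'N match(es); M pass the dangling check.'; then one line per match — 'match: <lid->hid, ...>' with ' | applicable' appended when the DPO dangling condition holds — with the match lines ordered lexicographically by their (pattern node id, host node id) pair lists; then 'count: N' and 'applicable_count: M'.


1 match(es); 0 pass the dangling check.
match: 0->9, 1->3, 2->1, 3->2, 4->8
count: 1
applicable_count: 0


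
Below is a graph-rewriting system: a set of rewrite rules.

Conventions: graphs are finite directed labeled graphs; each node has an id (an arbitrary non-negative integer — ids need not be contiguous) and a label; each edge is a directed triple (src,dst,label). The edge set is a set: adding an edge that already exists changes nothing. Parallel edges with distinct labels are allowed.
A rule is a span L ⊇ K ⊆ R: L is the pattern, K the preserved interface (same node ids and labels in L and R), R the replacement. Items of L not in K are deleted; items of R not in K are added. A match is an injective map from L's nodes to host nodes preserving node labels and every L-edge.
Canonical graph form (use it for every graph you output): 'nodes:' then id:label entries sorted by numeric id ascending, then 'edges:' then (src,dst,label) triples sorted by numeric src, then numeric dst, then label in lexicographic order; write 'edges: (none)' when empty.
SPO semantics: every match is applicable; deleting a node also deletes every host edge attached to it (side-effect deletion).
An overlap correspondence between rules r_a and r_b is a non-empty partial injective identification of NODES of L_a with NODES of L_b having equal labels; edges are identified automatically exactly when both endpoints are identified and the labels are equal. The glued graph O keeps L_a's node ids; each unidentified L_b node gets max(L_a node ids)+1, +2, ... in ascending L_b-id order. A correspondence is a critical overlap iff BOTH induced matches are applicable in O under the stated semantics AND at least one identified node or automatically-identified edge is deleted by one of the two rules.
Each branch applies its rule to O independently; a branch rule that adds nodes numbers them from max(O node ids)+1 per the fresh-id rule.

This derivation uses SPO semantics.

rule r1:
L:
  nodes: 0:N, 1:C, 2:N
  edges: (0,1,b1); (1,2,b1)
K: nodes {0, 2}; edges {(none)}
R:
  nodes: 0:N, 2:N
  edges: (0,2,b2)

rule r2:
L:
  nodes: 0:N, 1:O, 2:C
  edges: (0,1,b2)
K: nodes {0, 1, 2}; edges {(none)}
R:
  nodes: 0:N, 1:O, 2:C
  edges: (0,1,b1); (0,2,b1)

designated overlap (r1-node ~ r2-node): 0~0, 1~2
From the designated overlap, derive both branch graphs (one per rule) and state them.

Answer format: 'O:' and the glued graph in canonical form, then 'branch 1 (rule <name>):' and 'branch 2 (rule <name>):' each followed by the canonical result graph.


O:
nodes: 0:N, 1:C, 2:N, 3:O
edges: (0,1,b1); (0,3,b2); (1,2,b1)
branch 1 (rule r1):
nodes: 0:N, 2:N, 3:O
edges: (0,2,b2); (0,3,b2)
branch 2 (rule r2):
nodes: 0:N, 1:C, 2:N, 3:O
edges: (0,1,b1); (0,3,b1); (1,2,b1)


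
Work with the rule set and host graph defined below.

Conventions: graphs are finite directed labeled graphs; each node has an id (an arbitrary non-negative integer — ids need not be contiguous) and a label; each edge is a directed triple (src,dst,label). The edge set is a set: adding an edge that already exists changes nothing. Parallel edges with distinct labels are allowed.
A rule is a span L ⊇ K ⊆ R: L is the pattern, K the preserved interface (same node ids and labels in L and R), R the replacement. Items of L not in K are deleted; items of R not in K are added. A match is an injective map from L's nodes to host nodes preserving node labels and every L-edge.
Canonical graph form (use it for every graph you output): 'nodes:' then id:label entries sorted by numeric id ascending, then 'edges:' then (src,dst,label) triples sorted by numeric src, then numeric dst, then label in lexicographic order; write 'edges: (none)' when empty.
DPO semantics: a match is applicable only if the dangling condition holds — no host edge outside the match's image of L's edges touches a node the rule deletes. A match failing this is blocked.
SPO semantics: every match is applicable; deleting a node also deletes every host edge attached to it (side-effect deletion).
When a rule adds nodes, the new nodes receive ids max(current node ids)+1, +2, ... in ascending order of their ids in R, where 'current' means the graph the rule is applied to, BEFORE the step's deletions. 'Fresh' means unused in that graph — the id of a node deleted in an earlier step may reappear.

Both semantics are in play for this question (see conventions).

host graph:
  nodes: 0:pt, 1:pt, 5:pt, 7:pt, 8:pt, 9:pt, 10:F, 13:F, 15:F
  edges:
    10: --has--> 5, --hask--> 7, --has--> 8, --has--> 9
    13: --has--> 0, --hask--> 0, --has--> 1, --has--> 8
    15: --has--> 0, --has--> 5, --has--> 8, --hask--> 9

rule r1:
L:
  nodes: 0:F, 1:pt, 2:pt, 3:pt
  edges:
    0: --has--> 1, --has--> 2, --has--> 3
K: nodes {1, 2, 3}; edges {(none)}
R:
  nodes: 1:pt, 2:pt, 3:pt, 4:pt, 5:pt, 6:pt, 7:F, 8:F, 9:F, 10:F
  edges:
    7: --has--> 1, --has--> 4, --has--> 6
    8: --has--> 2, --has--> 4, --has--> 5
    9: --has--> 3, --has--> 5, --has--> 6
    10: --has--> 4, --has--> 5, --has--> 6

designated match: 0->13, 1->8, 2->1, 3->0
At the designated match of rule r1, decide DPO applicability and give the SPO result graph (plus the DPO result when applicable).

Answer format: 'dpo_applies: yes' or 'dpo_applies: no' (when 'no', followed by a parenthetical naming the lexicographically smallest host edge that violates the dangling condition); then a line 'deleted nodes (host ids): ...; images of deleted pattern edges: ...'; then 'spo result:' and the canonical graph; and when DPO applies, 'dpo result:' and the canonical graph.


dpo_applies: no
(the rule deletes node 13, which keeps host edge (13,0,hask) outside the match image — the dangling condition fails, DPO blocks; SPO proceeds and side-deletes such edges)
deleted nodes (host ids): 13; images of deleted pattern edges: (13,0,has); (13,1,has); (13,8,has)
spo result:
nodes: 0:pt, 1:pt, 5:pt, 7:pt, 8:pt, 9:pt, 10:F, 15:F, 16:pt, 17:pt, 18:pt, 19:F, 20:F, 21:F, 22:F
edges: (10,5,has); (10,7,hask); (10,8,has); (10,9,has); (15,0,has); (15,5,has); (15,8,has); (15,9,hask); (19,8,has); (19,16,has); (19,18,has); (20,1,has); (20,16,has); (20,17,has); (21,0,has); (21,17,has); (21,18,has); (22,16,has); (22,17,has); (22,18,has)


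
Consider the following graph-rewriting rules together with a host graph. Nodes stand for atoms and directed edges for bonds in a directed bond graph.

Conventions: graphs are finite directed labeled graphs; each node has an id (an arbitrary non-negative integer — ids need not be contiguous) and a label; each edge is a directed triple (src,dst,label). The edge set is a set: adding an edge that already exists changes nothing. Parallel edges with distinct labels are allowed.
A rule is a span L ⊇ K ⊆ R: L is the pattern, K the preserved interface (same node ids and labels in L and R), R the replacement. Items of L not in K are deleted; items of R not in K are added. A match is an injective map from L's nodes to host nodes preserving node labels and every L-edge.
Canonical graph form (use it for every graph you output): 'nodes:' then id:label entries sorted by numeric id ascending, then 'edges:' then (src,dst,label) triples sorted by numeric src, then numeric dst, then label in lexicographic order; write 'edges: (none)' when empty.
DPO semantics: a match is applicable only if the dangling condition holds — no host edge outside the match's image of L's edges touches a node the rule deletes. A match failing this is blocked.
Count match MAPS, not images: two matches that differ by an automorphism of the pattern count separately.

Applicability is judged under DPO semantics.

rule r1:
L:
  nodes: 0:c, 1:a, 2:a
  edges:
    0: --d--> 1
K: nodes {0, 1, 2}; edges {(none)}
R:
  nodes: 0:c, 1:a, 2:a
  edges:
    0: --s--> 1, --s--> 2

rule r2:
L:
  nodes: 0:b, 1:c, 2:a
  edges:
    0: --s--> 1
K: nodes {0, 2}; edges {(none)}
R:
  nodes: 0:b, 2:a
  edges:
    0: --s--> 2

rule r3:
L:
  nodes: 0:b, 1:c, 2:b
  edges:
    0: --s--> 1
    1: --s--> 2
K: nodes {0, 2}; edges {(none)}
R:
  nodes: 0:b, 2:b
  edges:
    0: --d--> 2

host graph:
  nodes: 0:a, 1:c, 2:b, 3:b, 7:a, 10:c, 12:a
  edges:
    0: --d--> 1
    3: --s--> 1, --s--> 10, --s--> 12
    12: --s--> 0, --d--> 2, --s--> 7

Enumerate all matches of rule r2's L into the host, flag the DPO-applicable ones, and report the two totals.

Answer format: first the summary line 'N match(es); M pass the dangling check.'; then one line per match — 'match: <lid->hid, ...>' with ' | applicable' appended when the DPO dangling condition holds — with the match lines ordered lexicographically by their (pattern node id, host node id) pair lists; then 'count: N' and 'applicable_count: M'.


6 match(es); 3 pass the dangling check.
match: 0->3, 1->1, 2->0
match: 0->3, 1->1, 2->7
match: 0->3, 1->1, 2->12
match: 0->3, 1->10, 2->0 | applicable
match: 0->3, 1->10, 2->7 | applicable
match: 0->3, 1->10, 2->12 | applicable
count: 6
applicable_count: 3


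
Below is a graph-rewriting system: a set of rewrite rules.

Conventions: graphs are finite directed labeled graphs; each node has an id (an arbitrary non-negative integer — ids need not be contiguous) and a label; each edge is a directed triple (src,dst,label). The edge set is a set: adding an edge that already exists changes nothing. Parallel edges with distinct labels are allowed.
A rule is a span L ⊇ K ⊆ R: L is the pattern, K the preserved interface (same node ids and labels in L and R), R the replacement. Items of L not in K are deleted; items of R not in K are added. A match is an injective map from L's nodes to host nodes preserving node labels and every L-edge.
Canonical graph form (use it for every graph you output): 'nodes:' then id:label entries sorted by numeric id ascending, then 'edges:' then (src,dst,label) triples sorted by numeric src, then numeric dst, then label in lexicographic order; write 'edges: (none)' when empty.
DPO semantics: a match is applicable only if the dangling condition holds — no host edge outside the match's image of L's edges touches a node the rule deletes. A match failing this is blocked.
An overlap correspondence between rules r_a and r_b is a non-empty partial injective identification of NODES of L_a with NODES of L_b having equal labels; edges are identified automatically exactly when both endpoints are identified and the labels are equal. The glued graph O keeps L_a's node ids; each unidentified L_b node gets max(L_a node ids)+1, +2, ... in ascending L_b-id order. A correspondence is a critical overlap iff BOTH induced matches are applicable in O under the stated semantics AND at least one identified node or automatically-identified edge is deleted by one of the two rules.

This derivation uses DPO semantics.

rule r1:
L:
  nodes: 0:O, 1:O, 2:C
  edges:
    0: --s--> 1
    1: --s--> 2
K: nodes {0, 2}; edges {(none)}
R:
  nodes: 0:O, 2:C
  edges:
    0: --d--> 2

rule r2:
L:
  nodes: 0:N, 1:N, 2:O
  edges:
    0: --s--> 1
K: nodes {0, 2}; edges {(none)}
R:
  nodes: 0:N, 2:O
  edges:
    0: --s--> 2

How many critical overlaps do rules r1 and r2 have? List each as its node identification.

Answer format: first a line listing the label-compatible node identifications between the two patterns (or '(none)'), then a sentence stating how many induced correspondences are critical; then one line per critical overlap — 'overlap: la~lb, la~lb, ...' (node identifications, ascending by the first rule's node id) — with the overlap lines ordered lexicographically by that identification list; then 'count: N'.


label-compatible node identifications between L(r1) and L(r2): 0~2, 1~2
1 of the induced correspondences is a critical overlap of r1 and r2.
overlap: 1~2
count: 1


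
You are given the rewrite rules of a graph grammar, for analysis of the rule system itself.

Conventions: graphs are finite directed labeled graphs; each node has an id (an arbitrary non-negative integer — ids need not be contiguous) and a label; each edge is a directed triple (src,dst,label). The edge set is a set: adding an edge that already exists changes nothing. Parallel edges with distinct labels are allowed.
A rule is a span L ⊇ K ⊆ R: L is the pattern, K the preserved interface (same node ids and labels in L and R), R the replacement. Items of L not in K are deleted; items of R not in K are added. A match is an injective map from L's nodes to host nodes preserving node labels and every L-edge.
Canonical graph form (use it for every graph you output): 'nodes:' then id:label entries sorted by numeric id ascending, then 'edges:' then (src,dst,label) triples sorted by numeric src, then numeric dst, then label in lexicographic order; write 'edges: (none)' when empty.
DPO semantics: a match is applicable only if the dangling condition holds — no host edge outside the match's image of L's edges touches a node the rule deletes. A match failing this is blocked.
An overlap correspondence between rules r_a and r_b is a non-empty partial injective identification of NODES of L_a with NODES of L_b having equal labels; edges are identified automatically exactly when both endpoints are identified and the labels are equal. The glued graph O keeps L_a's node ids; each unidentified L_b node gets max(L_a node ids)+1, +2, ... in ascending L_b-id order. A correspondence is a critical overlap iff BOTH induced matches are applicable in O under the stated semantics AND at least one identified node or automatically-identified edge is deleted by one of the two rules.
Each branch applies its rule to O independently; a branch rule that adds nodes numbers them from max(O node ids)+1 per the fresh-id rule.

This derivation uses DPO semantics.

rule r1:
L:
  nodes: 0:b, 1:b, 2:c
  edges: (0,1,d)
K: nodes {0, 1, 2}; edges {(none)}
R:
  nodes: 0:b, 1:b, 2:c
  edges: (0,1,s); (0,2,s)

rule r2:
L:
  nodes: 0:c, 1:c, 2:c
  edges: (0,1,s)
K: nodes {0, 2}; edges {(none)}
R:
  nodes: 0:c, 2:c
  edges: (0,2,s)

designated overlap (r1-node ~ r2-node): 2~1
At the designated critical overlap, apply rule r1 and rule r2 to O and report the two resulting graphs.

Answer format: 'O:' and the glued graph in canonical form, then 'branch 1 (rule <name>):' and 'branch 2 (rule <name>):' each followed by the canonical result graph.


O:
nodes: 0:b, 1:b, 2:c, 3:c, 4:c
edges: (0,1,d); (3,2,s)
branch 1 (rule r1):
nodes: 0:b, 1:b, 2:c, 3:c, 4:c
edges: (0,1,s); (0,2,s); (3,2,s)
branch 2 (rule r2):
nodes: 0:b, 1:b, 3:c, 4:c
edges: (0,1,d); (3,4,s)


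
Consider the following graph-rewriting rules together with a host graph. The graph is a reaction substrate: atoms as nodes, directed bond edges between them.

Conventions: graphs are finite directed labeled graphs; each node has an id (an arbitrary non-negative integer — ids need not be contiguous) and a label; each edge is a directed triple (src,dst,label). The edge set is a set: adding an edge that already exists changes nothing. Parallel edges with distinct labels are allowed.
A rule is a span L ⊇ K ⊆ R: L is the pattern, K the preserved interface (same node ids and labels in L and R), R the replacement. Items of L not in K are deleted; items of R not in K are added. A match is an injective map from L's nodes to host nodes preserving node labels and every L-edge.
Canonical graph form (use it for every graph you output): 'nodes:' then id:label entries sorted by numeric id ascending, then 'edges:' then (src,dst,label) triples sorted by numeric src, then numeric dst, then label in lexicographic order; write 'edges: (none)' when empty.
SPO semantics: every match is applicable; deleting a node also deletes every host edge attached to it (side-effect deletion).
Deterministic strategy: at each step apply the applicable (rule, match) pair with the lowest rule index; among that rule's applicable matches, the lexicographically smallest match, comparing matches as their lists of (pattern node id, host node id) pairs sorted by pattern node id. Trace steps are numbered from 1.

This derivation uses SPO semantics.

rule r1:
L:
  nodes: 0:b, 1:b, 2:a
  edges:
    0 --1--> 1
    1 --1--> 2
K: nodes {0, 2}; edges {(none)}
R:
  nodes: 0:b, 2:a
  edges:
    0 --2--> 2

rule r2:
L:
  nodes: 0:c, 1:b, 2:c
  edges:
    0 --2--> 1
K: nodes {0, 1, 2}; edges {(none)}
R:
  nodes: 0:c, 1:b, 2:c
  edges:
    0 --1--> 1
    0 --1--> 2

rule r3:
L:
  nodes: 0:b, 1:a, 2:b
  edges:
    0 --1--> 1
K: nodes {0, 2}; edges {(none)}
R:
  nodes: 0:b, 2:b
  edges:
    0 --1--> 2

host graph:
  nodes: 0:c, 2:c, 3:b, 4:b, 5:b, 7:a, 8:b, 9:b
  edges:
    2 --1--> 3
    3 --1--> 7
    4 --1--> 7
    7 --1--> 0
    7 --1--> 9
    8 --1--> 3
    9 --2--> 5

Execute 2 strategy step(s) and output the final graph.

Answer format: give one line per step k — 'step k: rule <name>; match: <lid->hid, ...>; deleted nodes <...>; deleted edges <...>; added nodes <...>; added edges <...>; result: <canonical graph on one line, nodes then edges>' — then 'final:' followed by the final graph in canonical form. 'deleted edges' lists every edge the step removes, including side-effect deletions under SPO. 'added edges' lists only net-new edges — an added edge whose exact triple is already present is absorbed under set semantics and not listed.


step 1: rule r1; match: 0->8, 1->3, 2->7; deleted nodes 3; deleted edges (2,3,1); (3,7,1); (8,3,1); added nodes (none); added edges (8,7,2); result: nodes: 0:c, 2:c, 4:b, 5:b, 7:a, 8:b, 9:b edges: (4,7,1); (7,0,1); (7,9,1); (8,7,2); (9,5,2)
step 2: rule r3; match: 0->4, 1->7, 2->5; deleted nodes 7; deleted edges (4,7,1); (7,0,1); (7,9,1); (8,7,2); added nodes (none); added edges (4,5,1); result: nodes: 0:c, 2:c, 4:b, 5:b, 8:b, 9:b edges: (4,5,1); (9,5,2)
final:
nodes: 0:c, 2:c, 4:b, 5:b, 8:b, 9:b
edges: (4,5,1); (9,5,2)


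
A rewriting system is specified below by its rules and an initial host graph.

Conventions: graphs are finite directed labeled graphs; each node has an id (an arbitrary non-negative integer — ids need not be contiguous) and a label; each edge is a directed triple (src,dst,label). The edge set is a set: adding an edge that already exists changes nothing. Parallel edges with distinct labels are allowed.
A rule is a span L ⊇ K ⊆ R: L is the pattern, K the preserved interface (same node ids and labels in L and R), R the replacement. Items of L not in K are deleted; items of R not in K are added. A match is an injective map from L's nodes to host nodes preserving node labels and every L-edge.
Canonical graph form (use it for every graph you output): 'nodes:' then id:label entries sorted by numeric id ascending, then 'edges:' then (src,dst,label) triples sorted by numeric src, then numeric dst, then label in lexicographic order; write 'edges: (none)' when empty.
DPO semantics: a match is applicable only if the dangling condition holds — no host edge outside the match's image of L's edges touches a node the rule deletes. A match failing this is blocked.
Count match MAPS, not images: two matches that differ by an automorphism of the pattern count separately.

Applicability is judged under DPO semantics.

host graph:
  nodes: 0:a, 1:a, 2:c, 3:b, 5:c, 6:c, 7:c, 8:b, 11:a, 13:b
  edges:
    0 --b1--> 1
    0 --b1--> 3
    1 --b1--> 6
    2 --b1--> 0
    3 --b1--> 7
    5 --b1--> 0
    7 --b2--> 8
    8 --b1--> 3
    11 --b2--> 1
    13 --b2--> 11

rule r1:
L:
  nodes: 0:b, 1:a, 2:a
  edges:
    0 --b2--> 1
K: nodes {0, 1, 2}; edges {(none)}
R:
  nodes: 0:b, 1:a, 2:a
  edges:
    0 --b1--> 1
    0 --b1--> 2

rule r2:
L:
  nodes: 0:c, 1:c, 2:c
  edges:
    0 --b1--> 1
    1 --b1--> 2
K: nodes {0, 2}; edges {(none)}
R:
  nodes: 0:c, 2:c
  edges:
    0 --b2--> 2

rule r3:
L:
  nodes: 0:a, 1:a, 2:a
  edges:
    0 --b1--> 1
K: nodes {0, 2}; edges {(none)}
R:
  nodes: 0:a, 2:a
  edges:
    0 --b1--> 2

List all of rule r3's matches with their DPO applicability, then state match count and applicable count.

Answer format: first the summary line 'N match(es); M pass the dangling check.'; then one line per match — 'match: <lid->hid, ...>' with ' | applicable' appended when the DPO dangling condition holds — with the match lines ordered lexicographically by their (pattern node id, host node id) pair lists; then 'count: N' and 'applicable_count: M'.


1 match(es); 0 pass the dangling check.
match: 0->0, 1->1, 2->11
count: 1
applicable_count: 0


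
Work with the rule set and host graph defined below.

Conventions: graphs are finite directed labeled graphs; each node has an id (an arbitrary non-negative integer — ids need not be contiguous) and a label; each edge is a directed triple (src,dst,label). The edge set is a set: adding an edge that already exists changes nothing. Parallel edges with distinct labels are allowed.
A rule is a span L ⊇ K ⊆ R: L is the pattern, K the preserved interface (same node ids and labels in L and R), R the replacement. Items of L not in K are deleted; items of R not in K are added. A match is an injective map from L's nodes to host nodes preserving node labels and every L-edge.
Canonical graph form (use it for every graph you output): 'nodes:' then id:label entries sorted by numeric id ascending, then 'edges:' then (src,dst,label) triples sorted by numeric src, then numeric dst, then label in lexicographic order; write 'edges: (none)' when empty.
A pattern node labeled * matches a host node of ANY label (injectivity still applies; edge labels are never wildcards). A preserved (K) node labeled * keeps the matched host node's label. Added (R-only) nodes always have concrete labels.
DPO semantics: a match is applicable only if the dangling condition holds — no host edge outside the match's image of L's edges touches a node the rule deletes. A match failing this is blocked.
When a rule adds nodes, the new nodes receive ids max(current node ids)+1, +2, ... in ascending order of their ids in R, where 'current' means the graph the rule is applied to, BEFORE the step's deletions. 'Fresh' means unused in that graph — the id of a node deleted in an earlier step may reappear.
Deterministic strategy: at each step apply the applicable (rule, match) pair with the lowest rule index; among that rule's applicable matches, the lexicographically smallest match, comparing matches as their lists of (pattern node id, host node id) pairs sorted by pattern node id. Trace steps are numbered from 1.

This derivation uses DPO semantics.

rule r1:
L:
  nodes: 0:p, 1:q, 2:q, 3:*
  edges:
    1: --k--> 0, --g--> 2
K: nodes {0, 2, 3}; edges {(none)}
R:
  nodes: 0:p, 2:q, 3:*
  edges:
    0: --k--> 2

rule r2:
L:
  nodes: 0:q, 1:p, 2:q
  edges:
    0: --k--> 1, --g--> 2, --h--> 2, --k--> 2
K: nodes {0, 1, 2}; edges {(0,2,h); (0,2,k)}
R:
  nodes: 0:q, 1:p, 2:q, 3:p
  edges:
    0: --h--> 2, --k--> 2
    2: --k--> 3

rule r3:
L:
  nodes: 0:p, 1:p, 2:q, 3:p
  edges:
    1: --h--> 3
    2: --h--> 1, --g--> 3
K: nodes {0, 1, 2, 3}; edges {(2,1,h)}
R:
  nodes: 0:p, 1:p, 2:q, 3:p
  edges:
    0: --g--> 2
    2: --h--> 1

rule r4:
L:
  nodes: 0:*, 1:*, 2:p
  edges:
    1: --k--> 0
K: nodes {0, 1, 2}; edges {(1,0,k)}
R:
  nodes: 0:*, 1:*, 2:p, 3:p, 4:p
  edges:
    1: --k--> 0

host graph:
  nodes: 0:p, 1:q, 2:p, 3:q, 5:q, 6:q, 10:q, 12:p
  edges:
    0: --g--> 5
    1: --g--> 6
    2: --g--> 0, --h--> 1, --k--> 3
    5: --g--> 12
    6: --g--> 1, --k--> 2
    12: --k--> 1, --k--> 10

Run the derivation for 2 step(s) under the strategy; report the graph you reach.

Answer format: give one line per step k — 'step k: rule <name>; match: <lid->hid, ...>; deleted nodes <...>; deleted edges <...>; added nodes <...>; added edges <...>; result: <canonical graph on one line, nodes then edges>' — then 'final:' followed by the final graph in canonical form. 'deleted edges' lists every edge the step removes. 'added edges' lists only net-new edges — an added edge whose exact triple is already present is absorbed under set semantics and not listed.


step 1: rule r4; match: 0->1, 1->12, 2->0; deleted nodes (none); deleted edges (none); added nodes 13, 14; added edges (none); result: nodes: 0:p, 1:q, 2:p, 3:q, 5:q, 6:q, 10:q, 12:p, 13:p, 14:p edges: (0,5,g); (1,6,g); (2,0,g); (2,1,h); (2,3,k); (5,12,g); (6,1,g); (6,2,k); (12,1,k); (12,10,k)
step 2: rule r4; match: 0->1, 1->12, 2->0; deleted nodes (none); deleted edges (none); added nodes 15, 16; added edges (none); result: nodes: 0:p, 1:q, 2:p, 3:q, 5:q, 6:q, 10:q, 12:p, 13:p, 14:p, 15:p, 16:p edges: (0,5,g); (1,6,g); (2,0,g); (2,1,h); (2,3,k); (5,12,g); (6,1,g); (6,2,k); (12,1,k); (12,10,k)
final:
nodes: 0:p, 1:q, 2:p, 3:q, 5:q, 6:q, 10:q, 12:p, 13:p, 14:p, 15:p, 16:p
edges: (0,5,g); (1,6,g); (2,0,g); (2,1,h); (2,3,k); (5,12,g); (6,1,g); (6,2,k); (12,1,k); (12,10,k)


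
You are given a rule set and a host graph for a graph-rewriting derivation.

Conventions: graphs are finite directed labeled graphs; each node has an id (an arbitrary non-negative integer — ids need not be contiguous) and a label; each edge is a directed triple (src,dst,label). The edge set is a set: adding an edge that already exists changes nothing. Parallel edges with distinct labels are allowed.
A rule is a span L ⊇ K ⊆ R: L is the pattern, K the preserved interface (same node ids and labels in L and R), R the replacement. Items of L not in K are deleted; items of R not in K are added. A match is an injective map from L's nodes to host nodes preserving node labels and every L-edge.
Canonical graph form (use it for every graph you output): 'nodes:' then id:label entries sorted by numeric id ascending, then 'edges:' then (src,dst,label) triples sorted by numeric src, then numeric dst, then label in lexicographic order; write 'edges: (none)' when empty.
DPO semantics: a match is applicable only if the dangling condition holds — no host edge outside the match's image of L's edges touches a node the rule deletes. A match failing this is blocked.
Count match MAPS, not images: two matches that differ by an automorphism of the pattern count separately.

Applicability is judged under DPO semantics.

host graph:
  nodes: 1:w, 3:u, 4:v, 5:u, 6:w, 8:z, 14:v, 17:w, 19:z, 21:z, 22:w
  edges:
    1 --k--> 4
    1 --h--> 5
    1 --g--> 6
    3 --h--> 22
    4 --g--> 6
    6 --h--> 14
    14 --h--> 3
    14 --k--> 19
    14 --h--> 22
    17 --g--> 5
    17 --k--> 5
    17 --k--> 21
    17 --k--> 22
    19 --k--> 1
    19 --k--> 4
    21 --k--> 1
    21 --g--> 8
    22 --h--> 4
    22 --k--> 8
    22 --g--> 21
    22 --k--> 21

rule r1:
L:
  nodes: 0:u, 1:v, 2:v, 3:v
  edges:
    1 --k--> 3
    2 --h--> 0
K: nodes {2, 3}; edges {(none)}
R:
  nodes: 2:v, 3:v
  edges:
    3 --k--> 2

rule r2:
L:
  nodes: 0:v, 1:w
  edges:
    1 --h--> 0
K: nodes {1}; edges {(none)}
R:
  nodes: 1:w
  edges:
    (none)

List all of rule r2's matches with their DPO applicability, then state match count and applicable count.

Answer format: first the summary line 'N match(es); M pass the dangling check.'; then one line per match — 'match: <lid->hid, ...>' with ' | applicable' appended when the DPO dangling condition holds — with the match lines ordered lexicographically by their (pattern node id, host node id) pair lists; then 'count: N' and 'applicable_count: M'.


2 match(es); 0 pass the dangling check.
match: 0->4, 1->22
match: 0->14, 1->6
count: 2
applicable_count: 0


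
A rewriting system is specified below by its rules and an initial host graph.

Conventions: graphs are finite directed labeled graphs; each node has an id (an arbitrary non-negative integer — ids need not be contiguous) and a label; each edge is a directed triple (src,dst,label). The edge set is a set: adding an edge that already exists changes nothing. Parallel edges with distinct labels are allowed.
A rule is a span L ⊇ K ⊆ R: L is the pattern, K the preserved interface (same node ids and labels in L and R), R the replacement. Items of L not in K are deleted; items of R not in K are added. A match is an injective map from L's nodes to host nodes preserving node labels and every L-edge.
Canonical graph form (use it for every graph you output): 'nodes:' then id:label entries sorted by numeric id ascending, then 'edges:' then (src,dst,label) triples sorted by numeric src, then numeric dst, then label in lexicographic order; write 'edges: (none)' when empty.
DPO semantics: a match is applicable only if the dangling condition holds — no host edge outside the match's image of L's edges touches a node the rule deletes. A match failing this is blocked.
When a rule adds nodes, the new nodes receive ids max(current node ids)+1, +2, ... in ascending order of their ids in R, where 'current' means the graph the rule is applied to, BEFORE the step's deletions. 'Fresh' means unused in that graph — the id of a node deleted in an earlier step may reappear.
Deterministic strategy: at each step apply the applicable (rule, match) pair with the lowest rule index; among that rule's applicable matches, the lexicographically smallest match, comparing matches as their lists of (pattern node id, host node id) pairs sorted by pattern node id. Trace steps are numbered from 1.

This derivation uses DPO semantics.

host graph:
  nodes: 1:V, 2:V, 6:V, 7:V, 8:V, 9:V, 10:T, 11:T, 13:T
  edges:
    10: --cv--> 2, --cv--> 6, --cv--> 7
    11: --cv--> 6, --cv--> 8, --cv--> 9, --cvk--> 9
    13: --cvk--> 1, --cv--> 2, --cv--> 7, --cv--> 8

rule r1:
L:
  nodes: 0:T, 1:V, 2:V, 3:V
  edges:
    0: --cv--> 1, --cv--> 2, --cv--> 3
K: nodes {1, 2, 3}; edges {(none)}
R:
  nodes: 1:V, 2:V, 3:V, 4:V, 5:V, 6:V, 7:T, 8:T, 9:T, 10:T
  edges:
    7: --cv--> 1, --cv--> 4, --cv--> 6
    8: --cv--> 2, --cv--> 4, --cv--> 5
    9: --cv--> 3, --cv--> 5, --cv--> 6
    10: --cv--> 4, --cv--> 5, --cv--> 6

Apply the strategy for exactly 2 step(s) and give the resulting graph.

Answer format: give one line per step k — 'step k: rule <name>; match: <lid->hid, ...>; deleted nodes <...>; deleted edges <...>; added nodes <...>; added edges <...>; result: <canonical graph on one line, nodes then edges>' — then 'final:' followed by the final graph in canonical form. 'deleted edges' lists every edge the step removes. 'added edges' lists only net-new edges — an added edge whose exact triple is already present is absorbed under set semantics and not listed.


step 1: rule r1; match: 0->10, 1->2, 2->6, 3->7; deleted nodes 10; deleted edges (10,2,cv); (10,6,cv); (10,7,cv); added nodes 14, 15, 16, 17, 18, 19, 20; added edges (17,2,cv); (17,14,cv); (17,16,cv); (18,6,cv); (18,14,cv); (18,15,cv); (19,7,cv); (19,15,cv); (19,16,cv); (20,14,cv); (20,15,cv); (20,16,cv); result: nodes: 1:V, 2:V, 6:V, 7:V, 8:V, 9:V, 11:T, 13:T, 14:V, 15:V, 16:V, 17:T, 18:T, 19:T, 20:T edges: (11,6,cv); (11,8,cv); (11,9,cv); (11,9,cvk); (13,1,cvk); (13,2,cv); (13,7,cv); (13,8,cv); (17,2,cv); (17,14,cv); (17,16,cv); (18,6,cv); (18,14,cv); (18,15,cv); (19,7,cv); (19,15,cv); (19,16,cv); (20,14,cv); (20,15,cv); (20,16,cv)
step 2: rule r1; match: 0->17, 1->2, 2->14, 3->16; deleted nodes 17; deleted edges (17,2,cv); (17,14,cv); (17,16,cv); added nodes 21, 22, 23, 24, 25, 26, 27; added edges (24,2,cv); (24,21,cv); (24,23,cv); (25,14,cv); (25,21,cv); (25,22,cv); (26,16,cv); (26,22,cv); (26,23,cv); (27,21,cv); (27,22,cv); (27,23,cv); result: nodes: 1:V, 2:V, 6:V, 7:V, 8:V, 9:V, 11:T, 13:T, 14:V, 15:V, 16:V, 18:T, 19:T, 20:T, 21:V, 22:V, 23:V, 24:T, 25:T, 26:T, 27:T edges: (11,6,cv); (11,8,cv); (11,9,cv); (11,9,cvk); (13,1,cvk); (13,2,cv); (13,7,cv); (13,8,cv); (18,6,cv); (18,14,cv); (18,15,cv); (19,7,cv); (19,15,cv); (19,16,cv); (20,14,cv); (20,15,cv); (20,16,cv); (24,2,cv); (24,21,cv); (24,23,cv); (25,14,cv); (25,21,cv); (25,22,cv); (26,16,cv); (26,22,cv); (26,23,cv); (27,21,cv); (27,22,cv); (27,23,cv)
final:
nodes: 1:V, 2:V, 6:V, 7:V, 8:V, 9:V, 11:T, 13:T, 14:V, 15:V, 16:V, 18:T, 19:T, 20:T, 21:V, 22:V, 23:V, 24:T, 25:T, 26:T, 27:T
edges: (11,6,cv); (11,8,cv); (11,9,cv); (11,9,cvk); (13,1,cvk); (13,2,cv); (13,7,cv); (13,8,cv); (18,6,cv); (18,14,cv); (18,15,cv); (19,7,cv); (19,15,cv); (19,16,cv); (20,14,cv); (20,15,cv); (20,16,cv); (24,2,cv); (24,21,cv); (24,23,cv); (25,14,cv); (25,21,cv); (25,22,cv); (26,16,cv); (26,22,cv); (26,23,cv); (27,21,cv); (27,22,cv); (27,23,cv)


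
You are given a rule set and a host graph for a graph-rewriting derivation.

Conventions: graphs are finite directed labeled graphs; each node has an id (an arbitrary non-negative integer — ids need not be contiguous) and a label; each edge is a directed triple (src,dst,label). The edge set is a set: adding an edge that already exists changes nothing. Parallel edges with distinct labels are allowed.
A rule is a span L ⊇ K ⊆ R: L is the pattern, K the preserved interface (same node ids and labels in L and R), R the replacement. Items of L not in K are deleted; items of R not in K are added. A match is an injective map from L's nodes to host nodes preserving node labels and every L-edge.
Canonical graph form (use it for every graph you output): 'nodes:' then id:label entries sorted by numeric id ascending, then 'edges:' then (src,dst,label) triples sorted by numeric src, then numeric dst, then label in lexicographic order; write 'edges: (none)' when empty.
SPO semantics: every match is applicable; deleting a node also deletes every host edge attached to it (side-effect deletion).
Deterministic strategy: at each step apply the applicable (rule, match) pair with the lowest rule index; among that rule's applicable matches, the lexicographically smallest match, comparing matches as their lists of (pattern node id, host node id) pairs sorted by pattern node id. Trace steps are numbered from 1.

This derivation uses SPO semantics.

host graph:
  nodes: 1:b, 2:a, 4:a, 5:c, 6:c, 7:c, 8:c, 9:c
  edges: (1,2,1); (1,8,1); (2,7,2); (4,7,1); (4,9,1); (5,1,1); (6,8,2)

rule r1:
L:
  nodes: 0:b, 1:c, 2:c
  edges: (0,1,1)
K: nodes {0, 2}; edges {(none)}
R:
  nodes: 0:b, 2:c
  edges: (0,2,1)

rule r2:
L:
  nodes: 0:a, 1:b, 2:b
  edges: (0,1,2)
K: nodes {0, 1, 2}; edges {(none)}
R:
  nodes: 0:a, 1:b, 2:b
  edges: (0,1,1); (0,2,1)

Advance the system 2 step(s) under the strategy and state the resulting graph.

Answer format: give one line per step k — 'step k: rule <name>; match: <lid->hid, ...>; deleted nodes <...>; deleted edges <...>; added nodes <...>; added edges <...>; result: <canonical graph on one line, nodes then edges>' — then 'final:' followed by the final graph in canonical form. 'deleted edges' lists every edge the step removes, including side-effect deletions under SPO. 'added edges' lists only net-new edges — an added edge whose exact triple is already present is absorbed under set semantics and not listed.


step 1: rule r1; match: 0->1, 1->8, 2->5; deleted nodes 8; deleted edges (1,8,1); (6,8,2); added nodes (none); added edges (1,5,1); result: nodes: 1:b, 2:a, 4:a, 5:c, 6:c, 7:c, 9:c edges: (1,2,1); (1,5,1); (2,7,2); (4,7,1); (4,9,1); (5,1,1)
step 2: rule r1; match: 0->1, 1->5, 2->6; deleted nodes 5; deleted edges (1,5,1); (5,1,1); added nodes (none); added edges (1,6,1); result: nodes: 1:b, 2:a, 4:a, 6:c, 7:c, 9:c edges: (1,2,1); (1,6,1); (2,7,2); (4,7,1); (4,9,1)
final:
nodes: 1:b, 2:a, 4:a, 6:c, 7:c, 9:c
edges: (1,2,1); (1,6,1); (2,7,2); (4,7,1); (4,9,1)


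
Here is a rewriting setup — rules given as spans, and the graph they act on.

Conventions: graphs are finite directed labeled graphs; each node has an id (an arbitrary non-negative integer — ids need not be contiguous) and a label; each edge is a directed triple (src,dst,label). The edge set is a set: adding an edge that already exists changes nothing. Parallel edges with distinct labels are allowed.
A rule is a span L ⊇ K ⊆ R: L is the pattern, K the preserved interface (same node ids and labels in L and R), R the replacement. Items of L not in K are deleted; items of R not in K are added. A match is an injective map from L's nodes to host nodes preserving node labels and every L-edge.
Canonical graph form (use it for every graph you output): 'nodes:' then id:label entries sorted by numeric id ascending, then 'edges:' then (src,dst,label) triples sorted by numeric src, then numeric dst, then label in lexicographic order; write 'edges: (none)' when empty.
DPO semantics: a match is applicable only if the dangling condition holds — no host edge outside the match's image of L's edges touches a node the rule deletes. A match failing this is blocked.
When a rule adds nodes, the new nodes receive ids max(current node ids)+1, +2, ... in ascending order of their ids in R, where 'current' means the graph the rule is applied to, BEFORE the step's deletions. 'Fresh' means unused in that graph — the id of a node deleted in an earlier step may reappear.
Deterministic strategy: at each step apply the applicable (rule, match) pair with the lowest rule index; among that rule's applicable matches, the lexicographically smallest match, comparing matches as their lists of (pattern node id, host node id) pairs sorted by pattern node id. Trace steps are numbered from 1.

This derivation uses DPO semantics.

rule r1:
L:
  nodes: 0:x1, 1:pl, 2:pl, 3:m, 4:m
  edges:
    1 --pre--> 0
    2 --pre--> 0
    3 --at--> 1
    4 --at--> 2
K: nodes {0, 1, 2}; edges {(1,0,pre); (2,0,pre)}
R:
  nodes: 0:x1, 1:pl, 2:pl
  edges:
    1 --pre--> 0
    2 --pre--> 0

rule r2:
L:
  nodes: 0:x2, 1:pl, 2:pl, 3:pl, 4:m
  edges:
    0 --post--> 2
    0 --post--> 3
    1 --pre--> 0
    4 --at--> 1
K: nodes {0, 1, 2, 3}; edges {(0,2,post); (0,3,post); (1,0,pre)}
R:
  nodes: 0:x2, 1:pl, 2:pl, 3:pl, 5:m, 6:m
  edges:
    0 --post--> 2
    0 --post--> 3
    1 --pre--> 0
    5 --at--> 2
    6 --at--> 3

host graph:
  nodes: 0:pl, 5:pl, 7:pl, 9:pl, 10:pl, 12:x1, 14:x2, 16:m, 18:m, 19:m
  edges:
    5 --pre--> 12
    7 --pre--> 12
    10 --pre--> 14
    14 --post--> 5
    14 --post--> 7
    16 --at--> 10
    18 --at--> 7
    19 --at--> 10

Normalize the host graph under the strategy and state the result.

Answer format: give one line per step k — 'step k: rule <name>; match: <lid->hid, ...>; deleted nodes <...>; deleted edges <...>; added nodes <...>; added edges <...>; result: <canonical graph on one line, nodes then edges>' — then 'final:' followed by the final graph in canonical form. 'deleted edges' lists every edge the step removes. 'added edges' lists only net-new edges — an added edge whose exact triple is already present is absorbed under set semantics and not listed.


step 1: rule r2; match: 0->14, 1->10, 2->5, 3->7, 4->16; deleted nodes 16; deleted edges (16,10,at); added nodes 20, 21; added edges (20,5,at); (21,7,at); result: nodes: 0:pl, 5:pl, 7:pl, 9:pl, 10:pl, 12:x1, 14:x2, 18:m, 19:m, 20:m, 21:m edges: (5,12,pre); (7,12,pre); (10,14,pre); (14,5,post); (14,7,post); (18,7,at); (19,10,at); (20,5,at); (21,7,at)
step 2: rule r1; match: 0->12, 1->5, 2->7, 3->20, 4->18; deleted nodes 18, 20; deleted edges (18,7,at); (20,5,at); added nodes (none); added edges (none); result: nodes: 0:pl, 5:pl, 7:pl, 9:pl, 10:pl, 12:x1, 14:x2, 19:m, 21:m edges: (5,12,pre); (7,12,pre); (10,14,pre); (14,5,post); (14,7,post); (19,10,at); (21,7,at)
step 3: rule r2; match: 0->14, 1->10, 2->5, 3->7, 4->19; deleted nodes 19; deleted edges (19,10,at); added nodes 22, 23; added edges (22,5,at); (23,7,at); result: nodes: 0:pl, 5:pl, 7:pl, 9:pl, 10:pl, 12:x1, 14:x2, 21:m, 22:m, 23:m edges: (5,12,pre); (7,12,pre); (10,14,pre); (14,5,post); (14,7,post); (21,7,at); (22,5,at); (23,7,at)
step 4: rule r1; match: 0->12, 1->5, 2->7, 3->22, 4->21; deleted nodes 21, 22; deleted edges (21,7,at); (22,5,at); added nodes (none); added edges (none); result: nodes: 0:pl, 5:pl, 7:pl, 9:pl, 10:pl, 12:x1, 14:x2, 23:m edges: (5,12,pre); (7,12,pre); (10,14,pre); (14,5,post); (14,7,post); (23,7,at)
final:
nodes: 0:pl, 5:pl, 7:pl, 9:pl, 10:pl, 12:x1, 14:x2, 23:m
edges: (5,12,pre); (7,12,pre); (10,14,pre); (14,5,post); (14,7,post); (23,7,at)
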